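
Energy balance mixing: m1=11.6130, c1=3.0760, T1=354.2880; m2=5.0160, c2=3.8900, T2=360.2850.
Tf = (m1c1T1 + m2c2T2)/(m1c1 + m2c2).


num = 19685.6974
den = 55.2338
Tf = 356.4065 K

356.4065 K


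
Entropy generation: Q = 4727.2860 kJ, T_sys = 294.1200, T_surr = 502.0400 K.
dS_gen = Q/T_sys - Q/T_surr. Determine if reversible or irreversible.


dS_sys = 4727.2860/294.1200 = 16.0726 kJ/K
dS_surr = -4727.2860/502.0400 = -9.4162 kJ/K
dS_gen = 16.0726 - 9.4162 = 6.6565 kJ/K (irreversible)

dS_gen = 6.6565 kJ/K, irreversible


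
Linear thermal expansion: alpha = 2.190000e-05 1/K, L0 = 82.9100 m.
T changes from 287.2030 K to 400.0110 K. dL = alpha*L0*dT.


dT = 112.8080 K
dL = 2.190000e-05 * 82.9100 * 112.8080 = 0.204829 m
L_final = 83.114829 m

dL = 0.204829 m


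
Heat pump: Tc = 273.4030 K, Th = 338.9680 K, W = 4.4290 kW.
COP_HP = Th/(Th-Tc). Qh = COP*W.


COP = 338.9680 / 65.5650 = 5.1700
Qh = 5.1700 * 4.4290 = 22.8977 kW

COP = 5.1700, Qh = 22.8977 kW


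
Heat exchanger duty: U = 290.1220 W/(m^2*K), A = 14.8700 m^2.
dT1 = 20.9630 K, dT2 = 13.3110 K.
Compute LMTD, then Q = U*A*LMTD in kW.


LMTD = 16.8484 K
Q = 290.1220 * 14.8700 * 16.8484 = 72685.8466 W = 72.6858 kW

72.6858 kW


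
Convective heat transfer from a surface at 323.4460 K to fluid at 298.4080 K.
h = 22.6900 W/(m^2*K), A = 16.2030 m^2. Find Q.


dT = 25.0380 K
Q = 22.6900 * 16.2030 * 25.0380 = 9205.1223 W

9205.1223 W


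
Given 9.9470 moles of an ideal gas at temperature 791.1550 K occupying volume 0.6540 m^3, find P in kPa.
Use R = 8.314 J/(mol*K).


P = nRT/V = 9.9470 * 8.314 * 791.1550 / 0.6540
= 65428.0106 / 0.6540 = 100042.8296 Pa = 100.0428 kPa

100.0428 kPa


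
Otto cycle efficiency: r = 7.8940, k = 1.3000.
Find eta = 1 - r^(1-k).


r^(k-1) = 1.8586
eta = 1 - 1/1.8586 = 0.4620 = 46.1965%

46.1965%


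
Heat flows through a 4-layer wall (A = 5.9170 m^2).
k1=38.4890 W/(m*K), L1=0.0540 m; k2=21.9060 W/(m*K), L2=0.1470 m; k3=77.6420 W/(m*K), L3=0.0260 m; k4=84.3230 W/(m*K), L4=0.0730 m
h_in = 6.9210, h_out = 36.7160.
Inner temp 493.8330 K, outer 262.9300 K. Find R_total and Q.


R_conv_in = 1/(6.9210*5.9170) = 0.0244
R_1 = 0.0540/(38.4890*5.9170) = 0.0002
R_2 = 0.1470/(21.9060*5.9170) = 0.0011
R_3 = 0.0260/(77.6420*5.9170) = 5.6595e-05
R_4 = 0.0730/(84.3230*5.9170) = 0.0001
R_conv_out = 1/(36.7160*5.9170) = 0.0046
R_total = 0.0306 K/W
Q = 230.9030 / 0.0306 = 7546.7770 W

R_total = 0.0306 K/W, Q = 7546.7770 W


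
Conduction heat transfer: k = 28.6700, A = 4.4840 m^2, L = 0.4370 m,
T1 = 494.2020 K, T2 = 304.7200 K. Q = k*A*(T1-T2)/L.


dT = 189.4820 K
Q = 28.6700 * 4.4840 * 189.4820 / 0.4370 = 55741.6500 W

55741.6500 W


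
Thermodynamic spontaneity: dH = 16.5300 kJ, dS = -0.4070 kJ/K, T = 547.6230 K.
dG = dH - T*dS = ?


T*dS = 547.6230 * -0.4070 = -222.8826 kJ
dG = 16.5300 + 222.8826 = 239.4126 kJ (non-spontaneous)

dG = 239.4126 kJ, non-spontaneous


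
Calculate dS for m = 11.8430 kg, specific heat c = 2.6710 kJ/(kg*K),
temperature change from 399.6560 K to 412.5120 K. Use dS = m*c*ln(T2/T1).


T2/T1 = 1.0322
ln(T2/T1) = 0.0317
dS = 11.8430 * 2.6710 * 0.0317 = 1.0015 kJ/K

1.0015 kJ/K


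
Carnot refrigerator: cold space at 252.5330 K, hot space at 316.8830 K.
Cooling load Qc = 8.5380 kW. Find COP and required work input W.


COP = 252.5330 / 64.3500 = 3.9244
W = 8.5380 / 3.9244 = 2.1756 kW

COP = 3.9244, W = 2.1756 kW


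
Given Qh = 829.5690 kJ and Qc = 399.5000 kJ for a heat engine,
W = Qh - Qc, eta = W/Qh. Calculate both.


W = 829.5690 - 399.5000 = 430.0690 kJ
eta = 430.0690 / 829.5690 = 0.5184 = 51.8425%

W = 430.0690 kJ, eta = 51.8425%


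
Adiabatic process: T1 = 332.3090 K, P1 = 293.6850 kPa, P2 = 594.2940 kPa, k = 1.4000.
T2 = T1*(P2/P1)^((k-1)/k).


(k-1)/k = 0.2857
(P2/P1)^exp = 1.2231
T2 = 332.3090 * 1.2231 = 406.4479 K

406.4479 K


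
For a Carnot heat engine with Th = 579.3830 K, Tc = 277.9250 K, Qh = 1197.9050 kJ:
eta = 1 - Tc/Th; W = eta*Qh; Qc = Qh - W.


eta = 1 - 277.9250/579.3830 = 0.5203
W = 0.5203 * 1197.9050 = 623.2804 kJ
Qc = 1197.9050 - 623.2804 = 574.6246 kJ

eta = 52.0309%, W = 623.2804 kJ, Qc = 574.6246 kJ


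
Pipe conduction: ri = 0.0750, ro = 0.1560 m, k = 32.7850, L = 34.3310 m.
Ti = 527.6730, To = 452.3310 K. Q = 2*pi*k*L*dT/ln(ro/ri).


dT = 75.3420 K
ln(ro/ri) = 0.7324
Q = 2*pi*32.7850*34.3310*75.3420 / 0.7324 = 727527.4059 W

727527.4059 W


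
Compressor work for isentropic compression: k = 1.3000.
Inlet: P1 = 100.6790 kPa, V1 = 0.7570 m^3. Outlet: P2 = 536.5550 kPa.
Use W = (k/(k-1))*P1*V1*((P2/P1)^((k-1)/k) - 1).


(k-1)/k = 0.2308
(P2/P1)^exp = 1.4713
W = 4.3333 * 100.6790 * 0.7570 * (1.4713 - 1) = 155.6441 kJ

155.6441 kJ


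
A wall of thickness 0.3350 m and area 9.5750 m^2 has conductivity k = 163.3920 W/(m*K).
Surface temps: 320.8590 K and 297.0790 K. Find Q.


dT = 23.7800 K
Q = 163.3920 * 9.5750 * 23.7800 / 0.3350 = 111054.6160 W

111054.6160 W


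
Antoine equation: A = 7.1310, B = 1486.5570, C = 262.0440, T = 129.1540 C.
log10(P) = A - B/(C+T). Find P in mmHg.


C+T = 391.1980
B/(C+T) = 3.8000
log10(P) = 7.1310 - 3.8000 = 3.3310
P = 10^3.3310 = 2142.8326 mmHg

2142.8326 mmHg


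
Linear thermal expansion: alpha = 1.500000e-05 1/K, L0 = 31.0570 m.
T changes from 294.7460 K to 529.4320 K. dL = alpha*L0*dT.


dT = 234.6860 K
dL = 1.500000e-05 * 31.0570 * 234.6860 = 0.109330 m
L_final = 31.166330 m

dL = 0.109330 m


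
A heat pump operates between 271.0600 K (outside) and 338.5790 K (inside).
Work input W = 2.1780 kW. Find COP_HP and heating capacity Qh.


COP = 338.5790 / 67.5190 = 5.0146
Qh = 5.0146 * 2.1780 = 10.9217 kW

COP = 5.0146, Qh = 10.9217 kW


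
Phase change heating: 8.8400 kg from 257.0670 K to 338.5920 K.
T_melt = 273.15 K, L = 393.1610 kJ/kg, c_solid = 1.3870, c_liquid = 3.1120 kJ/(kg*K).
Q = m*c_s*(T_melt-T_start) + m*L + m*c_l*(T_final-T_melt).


Q1 (sensible, solid) = 8.8400 * 1.3870 * 16.0830 = 197.1949 kJ
Q2 (latent) = 8.8400 * 393.1610 = 3475.5432 kJ
Q3 (sensible, liquid) = 8.8400 * 3.1120 * 65.4420 = 1800.3147 kJ
Q_total = 5473.0528 kJ

5473.0528 kJ


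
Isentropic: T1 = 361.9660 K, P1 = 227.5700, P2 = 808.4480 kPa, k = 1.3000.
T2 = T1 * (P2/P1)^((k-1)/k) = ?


(k-1)/k = 0.2308
(P2/P1)^exp = 1.3398
T2 = 361.9660 * 1.3398 = 484.9699 K

484.9699 K


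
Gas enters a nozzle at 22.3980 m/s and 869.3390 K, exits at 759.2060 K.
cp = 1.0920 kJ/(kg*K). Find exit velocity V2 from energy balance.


dT = 110.1330 K
2*cp*1000*dT = 240530.4720
V1^2 = 501.6704
V2 = sqrt(241032.1424) = 490.9502 m/s

490.9502 m/s


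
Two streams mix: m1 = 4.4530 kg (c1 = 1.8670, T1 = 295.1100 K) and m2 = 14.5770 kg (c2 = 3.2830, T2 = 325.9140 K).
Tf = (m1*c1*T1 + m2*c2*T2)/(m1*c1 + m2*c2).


num = 18050.5063
den = 56.1700
Tf = 321.3547 K

321.3547 K


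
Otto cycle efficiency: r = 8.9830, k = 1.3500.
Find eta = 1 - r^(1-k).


r^(k-1) = 2.1562
eta = 1 - 1/2.1562 = 0.5362 = 53.6230%

53.6230%


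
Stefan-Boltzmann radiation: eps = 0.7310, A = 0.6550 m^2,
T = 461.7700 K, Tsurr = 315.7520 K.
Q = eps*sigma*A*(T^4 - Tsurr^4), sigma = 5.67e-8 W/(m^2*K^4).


T^4 = 4.5468e+10
Tsurr^4 = 9.9400e+09
Q = 0.7310 * 5.67e-8 * 0.6550 * 3.5528e+10 = 964.5155 W

964.5155 W


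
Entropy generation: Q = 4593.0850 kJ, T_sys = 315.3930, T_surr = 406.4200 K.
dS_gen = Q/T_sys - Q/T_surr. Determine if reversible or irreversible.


dS_sys = 4593.0850/315.3930 = 14.5631 kJ/K
dS_surr = -4593.0850/406.4200 = -11.3013 kJ/K
dS_gen = 14.5631 - 11.3013 = 3.2617 kJ/K (irreversible)

dS_gen = 3.2617 kJ/K, irreversible


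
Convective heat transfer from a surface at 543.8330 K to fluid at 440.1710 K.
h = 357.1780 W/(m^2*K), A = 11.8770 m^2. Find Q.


dT = 103.6620 K
Q = 357.1780 * 11.8770 * 103.6620 = 439755.2584 W

439755.2584 W


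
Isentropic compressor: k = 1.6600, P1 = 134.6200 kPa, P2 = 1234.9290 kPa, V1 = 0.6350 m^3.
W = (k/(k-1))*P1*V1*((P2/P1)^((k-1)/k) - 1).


(k-1)/k = 0.3976
(P2/P1)^exp = 2.4138
W = 2.5152 * 134.6200 * 0.6350 * (2.4138 - 1) = 303.9641 kJ

303.9641 kJ


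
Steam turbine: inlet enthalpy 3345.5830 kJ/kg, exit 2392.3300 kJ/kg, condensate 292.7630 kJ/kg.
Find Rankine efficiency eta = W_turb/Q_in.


W = 953.2530 kJ/kg
Q_in = 3052.8200 kJ/kg
eta = 0.3123 = 31.2253%

eta = 31.2253%


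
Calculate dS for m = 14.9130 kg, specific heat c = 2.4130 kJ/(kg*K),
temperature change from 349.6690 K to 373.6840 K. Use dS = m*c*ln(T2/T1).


T2/T1 = 1.0687
ln(T2/T1) = 0.0664
dS = 14.9130 * 2.4130 * 0.0664 = 2.3903 kJ/K

2.3903 kJ/K


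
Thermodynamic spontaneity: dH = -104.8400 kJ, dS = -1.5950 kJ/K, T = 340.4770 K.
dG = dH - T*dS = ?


T*dS = 340.4770 * -1.5950 = -543.0608 kJ
dG = -104.8400 + 543.0608 = 438.2208 kJ (non-spontaneous)

dG = 438.2208 kJ, non-spontaneous


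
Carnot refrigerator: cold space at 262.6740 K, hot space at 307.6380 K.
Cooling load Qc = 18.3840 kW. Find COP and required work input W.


COP = 262.6740 / 44.9640 = 5.8419
W = 18.3840 / 5.8419 = 3.1469 kW

COP = 5.8419, W = 3.1469 kW


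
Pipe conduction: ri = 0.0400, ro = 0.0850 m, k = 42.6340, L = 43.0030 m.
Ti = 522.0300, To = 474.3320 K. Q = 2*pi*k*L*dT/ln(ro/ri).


dT = 47.6980 K
ln(ro/ri) = 0.7538
Q = 2*pi*42.6340*43.0030*47.6980 / 0.7538 = 728945.3763 W

728945.3763 W


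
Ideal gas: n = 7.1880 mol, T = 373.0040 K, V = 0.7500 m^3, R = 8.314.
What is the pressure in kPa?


P = nRT/V = 7.1880 * 8.314 * 373.0040 / 0.7500
= 22291.1040 / 0.7500 = 29721.4720 Pa = 29.7215 kPa

29.7215 kPa


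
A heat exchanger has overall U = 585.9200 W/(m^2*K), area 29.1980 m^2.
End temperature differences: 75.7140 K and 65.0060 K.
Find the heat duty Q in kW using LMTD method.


LMTD = 70.2240 K
Q = 585.9200 * 29.1980 * 70.2240 = 1201370.3447 W = 1201.3703 kW

1201.3703 kW


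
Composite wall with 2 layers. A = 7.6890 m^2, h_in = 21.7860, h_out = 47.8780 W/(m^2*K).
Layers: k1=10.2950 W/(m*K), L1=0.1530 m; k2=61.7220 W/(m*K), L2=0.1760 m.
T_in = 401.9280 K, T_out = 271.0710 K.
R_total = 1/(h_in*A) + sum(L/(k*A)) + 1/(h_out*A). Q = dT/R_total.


R_conv_in = 1/(21.7860*7.6890) = 0.0060
R_1 = 0.1530/(10.2950*7.6890) = 0.0019
R_2 = 0.1760/(61.7220*7.6890) = 0.0004
R_conv_out = 1/(47.8780*7.6890) = 0.0027
R_total = 0.0110 K/W
Q = 130.8570 / 0.0110 = 11907.1372 W

R_total = 0.0110 K/W, Q = 11907.1372 W


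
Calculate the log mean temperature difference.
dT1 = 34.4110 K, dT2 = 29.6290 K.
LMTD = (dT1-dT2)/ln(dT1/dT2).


dT1/dT2 = 1.1614
ln(dT1/dT2) = 0.1496
LMTD = 4.7820 / 0.1496 = 31.9604 K

31.9604 K


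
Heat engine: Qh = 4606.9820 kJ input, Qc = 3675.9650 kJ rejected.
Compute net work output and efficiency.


W = 4606.9820 - 3675.9650 = 931.0170 kJ
eta = 931.0170 / 4606.9820 = 0.2021 = 20.2088%

W = 931.0170 kJ, eta = 20.2088%


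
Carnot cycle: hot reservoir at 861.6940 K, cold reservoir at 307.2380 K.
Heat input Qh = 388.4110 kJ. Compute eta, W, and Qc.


eta = 1 - 307.2380/861.6940 = 0.6434
W = 0.6434 * 388.4110 = 249.9226 kJ
Qc = 388.4110 - 249.9226 = 138.4884 kJ

eta = 64.3449%, W = 249.9226 kJ, Qc = 138.4884 kJ


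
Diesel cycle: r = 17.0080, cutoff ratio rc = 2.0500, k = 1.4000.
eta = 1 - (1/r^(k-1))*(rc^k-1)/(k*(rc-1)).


r^(k-1) = 3.1064
rc^k = 2.7318
eta = 0.6207 = 62.0747%

62.0747%


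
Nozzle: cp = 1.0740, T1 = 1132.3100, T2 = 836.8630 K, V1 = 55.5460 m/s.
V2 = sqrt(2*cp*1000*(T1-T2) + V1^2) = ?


dT = 295.4470 K
2*cp*1000*dT = 634620.1560
V1^2 = 3085.3581
V2 = sqrt(637705.5141) = 798.5647 m/s

798.5647 m/s


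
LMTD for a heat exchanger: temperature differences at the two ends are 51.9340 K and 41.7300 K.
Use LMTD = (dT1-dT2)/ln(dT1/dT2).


dT1/dT2 = 1.2445
ln(dT1/dT2) = 0.2188
LMTD = 10.2040 / 0.2188 = 46.6461 K

46.6461 K


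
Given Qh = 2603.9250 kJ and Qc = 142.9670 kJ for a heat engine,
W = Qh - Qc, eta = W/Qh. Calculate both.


W = 2603.9250 - 142.9670 = 2460.9580 kJ
eta = 2460.9580 / 2603.9250 = 0.9451 = 94.5096%

W = 2460.9580 kJ, eta = 94.5096%


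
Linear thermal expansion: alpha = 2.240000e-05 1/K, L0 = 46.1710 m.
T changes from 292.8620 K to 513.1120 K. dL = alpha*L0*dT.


dT = 220.2500 K
dL = 2.240000e-05 * 46.1710 * 220.2500 = 0.227789 m
L_final = 46.398789 m

dL = 0.227789 m


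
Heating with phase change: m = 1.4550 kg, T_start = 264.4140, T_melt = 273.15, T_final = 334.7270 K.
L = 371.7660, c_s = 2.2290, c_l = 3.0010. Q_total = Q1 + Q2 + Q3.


Q1 (sensible, solid) = 1.4550 * 2.2290 * 8.7360 = 28.3326 kJ
Q2 (latent) = 1.4550 * 371.7660 = 540.9195 kJ
Q3 (sensible, liquid) = 1.4550 * 3.0010 * 61.5770 = 268.8732 kJ
Q_total = 838.1253 kJ

838.1253 kJ


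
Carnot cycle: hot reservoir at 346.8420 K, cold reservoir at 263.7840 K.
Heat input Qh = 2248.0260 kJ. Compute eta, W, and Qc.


eta = 1 - 263.7840/346.8420 = 0.2395
W = 0.2395 * 2248.0260 = 538.3331 kJ
Qc = 2248.0260 - 538.3331 = 1709.6929 kJ

eta = 23.9469%, W = 538.3331 kJ, Qc = 1709.6929 kJ


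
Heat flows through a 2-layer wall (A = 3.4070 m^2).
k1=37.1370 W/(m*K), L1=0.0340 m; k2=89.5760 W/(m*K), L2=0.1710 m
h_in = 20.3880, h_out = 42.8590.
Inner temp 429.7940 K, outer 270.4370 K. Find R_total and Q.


R_conv_in = 1/(20.3880*3.4070) = 0.0144
R_1 = 0.0340/(37.1370*3.4070) = 0.0003
R_2 = 0.1710/(89.5760*3.4070) = 0.0006
R_conv_out = 1/(42.8590*3.4070) = 0.0068
R_total = 0.0221 K/W
Q = 159.3570 / 0.0221 = 7219.2953 W

R_total = 0.0221 K/W, Q = 7219.2953 W


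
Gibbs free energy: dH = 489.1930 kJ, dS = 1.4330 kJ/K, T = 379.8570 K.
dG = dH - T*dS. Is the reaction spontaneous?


T*dS = 379.8570 * 1.4330 = 544.3351 kJ
dG = 489.1930 - 544.3351 = -55.1421 kJ (spontaneous)

dG = -55.1421 kJ, spontaneous


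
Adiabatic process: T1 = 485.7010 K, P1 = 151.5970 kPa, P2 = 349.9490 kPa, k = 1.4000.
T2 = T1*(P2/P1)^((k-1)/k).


(k-1)/k = 0.2857
(P2/P1)^exp = 1.2700
T2 = 485.7010 * 1.2700 = 616.8407 K

616.8407 K


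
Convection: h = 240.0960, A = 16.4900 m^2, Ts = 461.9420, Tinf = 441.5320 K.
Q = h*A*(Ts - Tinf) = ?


dT = 20.4100 K
Q = 240.0960 * 16.4900 * 20.4100 = 80806.9258 W

80806.9258 W


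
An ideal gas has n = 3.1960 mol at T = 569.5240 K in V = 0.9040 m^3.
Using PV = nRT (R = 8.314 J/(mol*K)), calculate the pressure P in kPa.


P = nRT/V = 3.1960 * 8.314 * 569.5240 / 0.9040
= 15133.1320 / 0.9040 = 16740.1903 Pa = 16.7402 kPa

16.7402 kPa


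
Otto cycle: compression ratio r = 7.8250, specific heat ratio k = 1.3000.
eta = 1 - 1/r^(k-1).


r^(k-1) = 1.8537
eta = 1 - 1/1.8537 = 0.4605 = 46.0546%

46.0546%


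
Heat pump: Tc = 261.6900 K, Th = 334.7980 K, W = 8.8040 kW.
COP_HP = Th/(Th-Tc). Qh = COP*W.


COP = 334.7980 / 73.1080 = 4.5795
Qh = 4.5795 * 8.8040 = 40.3179 kW

COP = 4.5795, Qh = 40.3179 kW


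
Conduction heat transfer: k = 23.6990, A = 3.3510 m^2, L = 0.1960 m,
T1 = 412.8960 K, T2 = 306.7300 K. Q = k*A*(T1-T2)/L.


dT = 106.1660 K
Q = 23.6990 * 3.3510 * 106.1660 / 0.1960 = 43016.3773 W

43016.3773 W


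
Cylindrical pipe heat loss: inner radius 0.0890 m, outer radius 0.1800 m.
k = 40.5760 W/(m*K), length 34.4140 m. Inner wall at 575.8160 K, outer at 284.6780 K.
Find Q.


dT = 291.1380 K
ln(ro/ri) = 0.7043
Q = 2*pi*40.5760*34.4140*291.1380 / 0.7043 = 3626710.0124 W

3626710.0124 W


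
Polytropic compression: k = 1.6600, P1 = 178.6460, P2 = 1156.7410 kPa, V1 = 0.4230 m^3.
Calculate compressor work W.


(k-1)/k = 0.3976
(P2/P1)^exp = 2.1016
W = 2.5152 * 178.6460 * 0.4230 * (2.1016 - 1) = 209.3664 kJ

209.3664 kJ


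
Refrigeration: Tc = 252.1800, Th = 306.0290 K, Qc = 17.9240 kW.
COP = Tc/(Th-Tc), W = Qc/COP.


COP = 252.1800 / 53.8490 = 4.6831
W = 17.9240 / 4.6831 = 3.8274 kW

COP = 4.6831, W = 3.8274 kW


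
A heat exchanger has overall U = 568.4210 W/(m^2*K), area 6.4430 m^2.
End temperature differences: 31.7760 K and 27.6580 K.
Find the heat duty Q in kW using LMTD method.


LMTD = 29.6694 K
Q = 568.4210 * 6.4430 * 29.6694 = 108659.2718 W = 108.6593 kW

108.6593 kW


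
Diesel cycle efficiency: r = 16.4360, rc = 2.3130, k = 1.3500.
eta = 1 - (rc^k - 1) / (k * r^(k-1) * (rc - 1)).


r^(k-1) = 2.6640
rc^k = 3.1020
eta = 0.5549 = 55.4858%

55.4858%


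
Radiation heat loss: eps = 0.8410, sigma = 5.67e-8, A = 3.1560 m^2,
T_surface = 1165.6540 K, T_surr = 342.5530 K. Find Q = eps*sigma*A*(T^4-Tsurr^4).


T^4 = 1.8462e+12
Tsurr^4 = 1.3769e+10
Q = 0.8410 * 5.67e-8 * 3.1560 * 1.8324e+12 = 275767.7654 W

275767.7654 W


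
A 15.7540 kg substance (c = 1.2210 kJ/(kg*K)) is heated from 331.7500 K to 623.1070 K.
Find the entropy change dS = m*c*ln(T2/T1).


T2/T1 = 1.8782
ln(T2/T1) = 0.6303
dS = 15.7540 * 1.2210 * 0.6303 = 12.1249 kJ/K

12.1249 kJ/K


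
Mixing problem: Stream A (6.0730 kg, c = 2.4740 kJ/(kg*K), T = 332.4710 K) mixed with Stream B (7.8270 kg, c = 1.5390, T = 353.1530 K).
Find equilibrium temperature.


num = 9249.2383
den = 27.0704
Tf = 341.6741 K

341.6741 K


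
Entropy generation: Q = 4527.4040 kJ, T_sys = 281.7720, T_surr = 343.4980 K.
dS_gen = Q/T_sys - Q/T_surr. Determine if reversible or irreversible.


dS_sys = 4527.4040/281.7720 = 16.0676 kJ/K
dS_surr = -4527.4040/343.4980 = -13.1803 kJ/K
dS_gen = 16.0676 - 13.1803 = 2.8873 kJ/K (irreversible)

dS_gen = 2.8873 kJ/K, irreversible


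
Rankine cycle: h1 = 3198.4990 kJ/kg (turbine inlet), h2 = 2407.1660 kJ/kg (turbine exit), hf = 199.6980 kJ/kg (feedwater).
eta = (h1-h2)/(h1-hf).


W = 791.3330 kJ/kg
Q_in = 2998.8010 kJ/kg
eta = 0.2639 = 26.3883%

eta = 26.3883%


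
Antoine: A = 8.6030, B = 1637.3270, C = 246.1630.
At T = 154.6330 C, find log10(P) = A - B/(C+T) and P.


C+T = 400.7960
B/(C+T) = 4.0852
log10(P) = 8.6030 - 4.0852 = 4.5178
P = 10^4.5178 = 32946.7078 mmHg

32946.7078 mmHg


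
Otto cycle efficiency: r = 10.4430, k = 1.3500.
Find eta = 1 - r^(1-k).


r^(k-1) = 2.2729
eta = 1 - 1/2.2729 = 0.5600 = 56.0042%

56.0042%


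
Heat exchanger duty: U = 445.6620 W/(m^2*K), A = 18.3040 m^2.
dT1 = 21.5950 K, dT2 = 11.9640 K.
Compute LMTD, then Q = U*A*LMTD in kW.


LMTD = 16.3083 K
Q = 445.6620 * 18.3040 * 16.3083 = 133032.9473 W = 133.0329 kW

133.0329 kW


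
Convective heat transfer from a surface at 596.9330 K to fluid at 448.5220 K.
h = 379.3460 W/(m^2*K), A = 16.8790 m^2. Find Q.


dT = 148.4110 K
Q = 379.3460 * 16.8790 * 148.4110 = 950272.8331 W

950272.8331 W


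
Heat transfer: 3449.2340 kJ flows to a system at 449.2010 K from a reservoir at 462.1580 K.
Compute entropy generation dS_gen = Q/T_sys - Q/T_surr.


dS_sys = 3449.2340/449.2010 = 7.6786 kJ/K
dS_surr = -3449.2340/462.1580 = -7.4633 kJ/K
dS_gen = 7.6786 - 7.4633 = 0.2153 kJ/K (irreversible)

dS_gen = 0.2153 kJ/K, irreversible


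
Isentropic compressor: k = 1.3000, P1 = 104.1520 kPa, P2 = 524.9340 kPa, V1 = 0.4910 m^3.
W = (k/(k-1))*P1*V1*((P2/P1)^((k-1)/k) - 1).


(k-1)/k = 0.2308
(P2/P1)^exp = 1.4524
W = 4.3333 * 104.1520 * 0.4910 * (1.4524 - 1) = 100.2630 kJ

100.2630 kJ


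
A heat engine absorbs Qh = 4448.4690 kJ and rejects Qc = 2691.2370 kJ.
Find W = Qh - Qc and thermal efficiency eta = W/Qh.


W = 4448.4690 - 2691.2370 = 1757.2320 kJ
eta = 1757.2320 / 4448.4690 = 0.3950 = 39.5019%

W = 1757.2320 kJ, eta = 39.5019%


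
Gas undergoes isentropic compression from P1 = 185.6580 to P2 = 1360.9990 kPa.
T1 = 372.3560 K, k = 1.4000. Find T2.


(k-1)/k = 0.2857
(P2/P1)^exp = 1.7668
T2 = 372.3560 * 1.7668 = 657.8735 K

657.8735 K


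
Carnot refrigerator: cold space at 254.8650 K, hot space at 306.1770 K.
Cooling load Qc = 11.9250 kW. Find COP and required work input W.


COP = 254.8650 / 51.3120 = 4.9670
W = 11.9250 / 4.9670 = 2.4009 kW

COP = 4.9670, W = 2.4009 kW


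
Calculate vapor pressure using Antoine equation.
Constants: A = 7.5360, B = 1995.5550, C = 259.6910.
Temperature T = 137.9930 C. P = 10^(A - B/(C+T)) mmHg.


C+T = 397.6840
B/(C+T) = 5.0179
log10(P) = 7.5360 - 5.0179 = 2.5181
P = 10^2.5181 = 329.6542 mmHg

329.6542 mmHg


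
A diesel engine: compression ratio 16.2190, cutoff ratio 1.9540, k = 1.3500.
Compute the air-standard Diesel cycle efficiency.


r^(k-1) = 2.6516
rc^k = 2.4703
eta = 0.5695 = 56.9461%

56.9461%


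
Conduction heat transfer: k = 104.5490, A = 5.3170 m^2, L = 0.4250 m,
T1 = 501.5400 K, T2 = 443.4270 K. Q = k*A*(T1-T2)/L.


dT = 58.1130 K
Q = 104.5490 * 5.3170 * 58.1130 / 0.4250 = 76010.0309 W

76010.0309 W


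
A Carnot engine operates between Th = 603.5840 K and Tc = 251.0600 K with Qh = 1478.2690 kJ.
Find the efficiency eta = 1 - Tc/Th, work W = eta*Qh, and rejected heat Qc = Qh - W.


eta = 1 - 251.0600/603.5840 = 0.5841
W = 0.5841 * 1478.2690 = 863.3849 kJ
Qc = 1478.2690 - 863.3849 = 614.8841 kJ

eta = 58.4051%, W = 863.3849 kJ, Qc = 614.8841 kJ


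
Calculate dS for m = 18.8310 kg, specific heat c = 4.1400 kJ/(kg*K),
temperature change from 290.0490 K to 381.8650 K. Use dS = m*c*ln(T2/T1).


T2/T1 = 1.3166
ln(T2/T1) = 0.2750
dS = 18.8310 * 4.1400 * 0.2750 = 21.4404 kJ/K

21.4404 kJ/K


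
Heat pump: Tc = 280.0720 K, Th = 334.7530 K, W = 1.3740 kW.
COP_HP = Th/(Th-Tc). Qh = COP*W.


COP = 334.7530 / 54.6810 = 6.1219
Qh = 6.1219 * 1.3740 = 8.4115 kW

COP = 6.1219, Qh = 8.4115 kW


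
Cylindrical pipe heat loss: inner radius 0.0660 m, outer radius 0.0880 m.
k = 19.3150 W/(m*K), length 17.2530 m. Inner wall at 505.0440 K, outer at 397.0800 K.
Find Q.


dT = 107.9640 K
ln(ro/ri) = 0.2877
Q = 2*pi*19.3150*17.2530*107.9640 / 0.2877 = 785787.9614 W

785787.9614 W


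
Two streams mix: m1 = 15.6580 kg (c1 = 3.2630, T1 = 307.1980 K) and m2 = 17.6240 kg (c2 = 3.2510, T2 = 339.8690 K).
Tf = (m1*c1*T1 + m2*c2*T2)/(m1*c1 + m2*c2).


num = 35168.3832
den = 108.3877
Tf = 324.4685 K

324.4685 K


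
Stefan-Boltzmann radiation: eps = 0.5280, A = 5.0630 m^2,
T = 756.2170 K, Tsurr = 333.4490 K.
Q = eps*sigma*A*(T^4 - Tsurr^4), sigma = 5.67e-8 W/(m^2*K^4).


T^4 = 3.2703e+11
Tsurr^4 = 1.2363e+10
Q = 0.5280 * 5.67e-8 * 5.0630 * 3.1467e+11 = 47695.1731 W

47695.1731 W


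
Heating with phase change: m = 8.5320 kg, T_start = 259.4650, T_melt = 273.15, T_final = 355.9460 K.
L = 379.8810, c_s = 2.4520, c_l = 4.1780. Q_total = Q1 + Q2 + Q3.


Q1 (sensible, solid) = 8.5320 * 2.4520 * 13.6850 = 286.2965 kJ
Q2 (latent) = 8.5320 * 379.8810 = 3241.1447 kJ
Q3 (sensible, liquid) = 8.5320 * 4.1780 * 82.7960 = 2951.4038 kJ
Q_total = 6478.8451 kJ

6478.8451 kJ


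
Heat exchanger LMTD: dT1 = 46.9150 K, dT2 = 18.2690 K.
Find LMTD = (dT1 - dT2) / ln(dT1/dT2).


dT1/dT2 = 2.5680
ln(dT1/dT2) = 0.9431
LMTD = 28.6460 / 0.9431 = 30.3733 K

30.3733 K


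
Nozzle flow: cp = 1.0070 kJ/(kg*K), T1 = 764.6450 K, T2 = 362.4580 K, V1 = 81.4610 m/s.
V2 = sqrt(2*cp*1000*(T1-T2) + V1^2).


dT = 402.1870 K
2*cp*1000*dT = 810004.6180
V1^2 = 6635.8945
V2 = sqrt(816640.5125) = 903.6816 m/s

903.6816 m/s


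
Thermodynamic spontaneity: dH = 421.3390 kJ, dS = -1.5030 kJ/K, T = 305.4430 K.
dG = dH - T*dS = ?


T*dS = 305.4430 * -1.5030 = -459.0808 kJ
dG = 421.3390 + 459.0808 = 880.4198 kJ (non-spontaneous)

dG = 880.4198 kJ, non-spontaneous


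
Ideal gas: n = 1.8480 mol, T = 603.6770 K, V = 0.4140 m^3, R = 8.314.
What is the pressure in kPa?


P = nRT/V = 1.8480 * 8.314 * 603.6770 / 0.4140
= 9275.0576 / 0.4140 = 22403.5208 Pa = 22.4035 kPa

22.4035 kPa


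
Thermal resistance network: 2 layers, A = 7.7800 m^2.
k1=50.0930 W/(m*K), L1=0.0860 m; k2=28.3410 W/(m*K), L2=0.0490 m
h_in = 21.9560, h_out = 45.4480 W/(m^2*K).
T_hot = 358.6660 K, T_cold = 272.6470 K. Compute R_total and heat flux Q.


R_conv_in = 1/(21.9560*7.7800) = 0.0059
R_1 = 0.0860/(50.0930*7.7800) = 0.0002
R_2 = 0.0490/(28.3410*7.7800) = 0.0002
R_conv_out = 1/(45.4480*7.7800) = 0.0028
R_total = 0.0091 K/W
Q = 86.0190 / 0.0091 = 9426.4667 W

R_total = 0.0091 K/W, Q = 9426.4667 W


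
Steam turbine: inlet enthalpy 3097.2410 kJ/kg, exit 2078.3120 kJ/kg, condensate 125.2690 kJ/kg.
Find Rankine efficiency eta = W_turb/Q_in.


W = 1018.9290 kJ/kg
Q_in = 2971.9720 kJ/kg
eta = 0.3428 = 34.2846%

eta = 34.2846%


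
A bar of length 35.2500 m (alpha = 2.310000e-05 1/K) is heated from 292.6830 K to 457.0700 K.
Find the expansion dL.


dT = 164.3870 K
dL = 2.310000e-05 * 35.2500 * 164.3870 = 0.133856 m
L_final = 35.383856 m

dL = 0.133856 m


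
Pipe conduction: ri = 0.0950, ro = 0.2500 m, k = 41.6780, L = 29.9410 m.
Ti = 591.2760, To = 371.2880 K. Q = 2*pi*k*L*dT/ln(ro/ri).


dT = 219.9880 K
ln(ro/ri) = 0.9676
Q = 2*pi*41.6780*29.9410*219.9880 / 0.9676 = 1782638.7441 W

1782638.7441 W


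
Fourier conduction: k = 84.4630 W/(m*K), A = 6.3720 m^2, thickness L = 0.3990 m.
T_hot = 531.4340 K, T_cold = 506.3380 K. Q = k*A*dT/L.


dT = 25.0960 K
Q = 84.4630 * 6.3720 * 25.0960 / 0.3990 = 33851.1853 W

33851.1853 W


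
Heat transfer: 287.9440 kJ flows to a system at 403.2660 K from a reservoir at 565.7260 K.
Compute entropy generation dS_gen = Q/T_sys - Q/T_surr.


dS_sys = 287.9440/403.2660 = 0.7140 kJ/K
dS_surr = -287.9440/565.7260 = -0.5090 kJ/K
dS_gen = 0.7140 - 0.5090 = 0.2050 kJ/K (irreversible)

dS_gen = 0.2050 kJ/K, irreversible


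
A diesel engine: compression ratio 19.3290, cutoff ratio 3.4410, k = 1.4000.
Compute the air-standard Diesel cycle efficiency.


r^(k-1) = 3.2695
rc^k = 5.6410
eta = 0.5846 = 58.4630%

58.4630%


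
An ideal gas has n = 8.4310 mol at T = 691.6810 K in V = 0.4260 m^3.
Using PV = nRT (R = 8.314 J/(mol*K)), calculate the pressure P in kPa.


P = nRT/V = 8.4310 * 8.314 * 691.6810 / 0.4260
= 48483.6107 / 0.4260 = 113811.2928 Pa = 113.8113 kPa

113.8113 kPa


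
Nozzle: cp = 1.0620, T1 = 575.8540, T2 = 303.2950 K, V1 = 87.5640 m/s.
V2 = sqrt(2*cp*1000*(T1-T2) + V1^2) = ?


dT = 272.5590 K
2*cp*1000*dT = 578915.3160
V1^2 = 7667.4541
V2 = sqrt(586582.7701) = 765.8869 m/s

765.8869 m/s


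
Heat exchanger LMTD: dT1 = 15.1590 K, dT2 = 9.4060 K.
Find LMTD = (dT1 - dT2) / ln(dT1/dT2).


dT1/dT2 = 1.6116
ln(dT1/dT2) = 0.4772
LMTD = 5.7530 / 0.4772 = 12.0546 K

12.0546 K


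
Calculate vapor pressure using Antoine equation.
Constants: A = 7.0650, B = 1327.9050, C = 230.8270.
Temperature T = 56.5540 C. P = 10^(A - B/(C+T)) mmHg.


C+T = 287.3810
B/(C+T) = 4.6207
log10(P) = 7.0650 - 4.6207 = 2.4443
P = 10^2.4443 = 278.1554 mmHg

278.1554 mmHg


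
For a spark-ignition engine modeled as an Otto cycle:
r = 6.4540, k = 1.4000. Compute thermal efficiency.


r^(k-1) = 2.1083
eta = 1 - 1/2.1083 = 0.5257 = 52.5683%

52.5683%


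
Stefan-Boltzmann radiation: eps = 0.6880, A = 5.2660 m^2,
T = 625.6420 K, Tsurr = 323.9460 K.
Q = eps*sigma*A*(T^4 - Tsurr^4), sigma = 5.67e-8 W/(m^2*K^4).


T^4 = 1.5322e+11
Tsurr^4 = 1.1013e+10
Q = 0.6880 * 5.67e-8 * 5.2660 * 1.4220e+11 = 29212.0278 W

29212.0278 W


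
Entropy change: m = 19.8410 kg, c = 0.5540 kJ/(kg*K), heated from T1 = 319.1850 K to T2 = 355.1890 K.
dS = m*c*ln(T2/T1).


T2/T1 = 1.1128
ln(T2/T1) = 0.1069
dS = 19.8410 * 0.5540 * 0.1069 = 1.1748 kJ/K

1.1748 kJ/K


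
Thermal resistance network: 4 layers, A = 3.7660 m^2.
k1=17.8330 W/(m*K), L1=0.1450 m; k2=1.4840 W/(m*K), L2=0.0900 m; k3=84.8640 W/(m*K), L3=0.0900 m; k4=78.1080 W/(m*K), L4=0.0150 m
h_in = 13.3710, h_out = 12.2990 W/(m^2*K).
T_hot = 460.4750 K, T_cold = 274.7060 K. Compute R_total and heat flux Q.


R_conv_in = 1/(13.3710*3.7660) = 0.0199
R_1 = 0.1450/(17.8330*3.7660) = 0.0022
R_2 = 0.0900/(1.4840*3.7660) = 0.0161
R_3 = 0.0900/(84.8640*3.7660) = 0.0003
R_4 = 0.0150/(78.1080*3.7660) = 5.0994e-05
R_conv_out = 1/(12.2990*3.7660) = 0.0216
R_total = 0.0600 K/W
Q = 185.7690 / 0.0600 = 3093.8689 W

R_total = 0.0600 K/W, Q = 3093.8689 W


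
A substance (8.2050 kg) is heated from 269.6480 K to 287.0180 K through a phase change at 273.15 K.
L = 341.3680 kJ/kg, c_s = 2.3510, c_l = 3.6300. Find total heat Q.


Q1 (sensible, solid) = 8.2050 * 2.3510 * 3.5020 = 67.5534 kJ
Q2 (latent) = 8.2050 * 341.3680 = 2800.9244 kJ
Q3 (sensible, liquid) = 8.2050 * 3.6300 * 13.8680 = 413.0466 kJ
Q_total = 3281.5245 kJ

3281.5245 kJ


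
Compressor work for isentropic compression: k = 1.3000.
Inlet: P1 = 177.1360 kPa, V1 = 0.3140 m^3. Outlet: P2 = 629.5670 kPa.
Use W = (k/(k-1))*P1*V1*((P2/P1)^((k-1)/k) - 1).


(k-1)/k = 0.2308
(P2/P1)^exp = 1.3400
W = 4.3333 * 177.1360 * 0.3140 * (1.3400 - 1) = 81.9389 kJ

81.9389 kJ


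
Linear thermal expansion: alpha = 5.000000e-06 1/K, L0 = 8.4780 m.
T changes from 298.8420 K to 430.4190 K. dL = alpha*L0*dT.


dT = 131.5770 K
dL = 5.000000e-06 * 8.4780 * 131.5770 = 0.005578 m
L_final = 8.483578 m

dL = 0.005578 m


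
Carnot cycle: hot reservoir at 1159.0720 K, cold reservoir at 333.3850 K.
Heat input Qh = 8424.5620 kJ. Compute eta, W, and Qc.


eta = 1 - 333.3850/1159.0720 = 0.7124
W = 0.7124 * 8424.5620 = 6001.3971 kJ
Qc = 8424.5620 - 6001.3971 = 2423.1649 kJ

eta = 71.2369%, W = 6001.3971 kJ, Qc = 2423.1649 kJ


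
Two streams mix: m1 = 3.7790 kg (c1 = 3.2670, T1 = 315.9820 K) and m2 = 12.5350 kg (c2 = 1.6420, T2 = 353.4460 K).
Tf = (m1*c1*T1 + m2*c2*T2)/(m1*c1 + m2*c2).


num = 11175.9033
den = 32.9285
Tf = 339.3995 K

339.3995 K


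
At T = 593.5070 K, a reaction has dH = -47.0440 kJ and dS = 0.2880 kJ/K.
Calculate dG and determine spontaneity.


T*dS = 593.5070 * 0.2880 = 170.9300 kJ
dG = -47.0440 - 170.9300 = -217.9740 kJ (spontaneous)

dG = -217.9740 kJ, spontaneous


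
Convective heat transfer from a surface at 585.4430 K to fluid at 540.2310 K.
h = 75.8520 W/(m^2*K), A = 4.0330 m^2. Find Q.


dT = 45.2120 K
Q = 75.8520 * 4.0330 * 45.2120 = 13830.8534 W

13830.8534 W


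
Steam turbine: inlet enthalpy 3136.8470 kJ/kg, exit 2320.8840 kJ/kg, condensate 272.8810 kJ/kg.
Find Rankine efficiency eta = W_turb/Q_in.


W = 815.9630 kJ/kg
Q_in = 2863.9660 kJ/kg
eta = 0.2849 = 28.4907%

eta = 28.4907%


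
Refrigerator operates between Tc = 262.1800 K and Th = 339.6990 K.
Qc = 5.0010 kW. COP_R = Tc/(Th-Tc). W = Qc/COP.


COP = 262.1800 / 77.5190 = 3.3821
W = 5.0010 / 3.3821 = 1.4787 kW

COP = 3.3821, W = 1.4787 kW


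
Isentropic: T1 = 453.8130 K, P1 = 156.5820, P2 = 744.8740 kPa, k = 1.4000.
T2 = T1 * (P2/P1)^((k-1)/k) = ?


(k-1)/k = 0.2857
(P2/P1)^exp = 1.5614
T2 = 453.8130 * 1.5614 = 708.6029 K

708.6029 K


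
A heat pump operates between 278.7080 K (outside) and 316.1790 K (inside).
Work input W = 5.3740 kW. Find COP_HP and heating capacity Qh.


COP = 316.1790 / 37.4710 = 8.4380
Qh = 8.4380 * 5.3740 = 45.3456 kW

COP = 8.4380, Qh = 45.3456 kW


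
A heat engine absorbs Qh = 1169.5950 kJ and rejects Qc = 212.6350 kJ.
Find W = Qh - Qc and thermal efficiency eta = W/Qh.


W = 1169.5950 - 212.6350 = 956.9600 kJ
eta = 956.9600 / 1169.5950 = 0.8182 = 81.8198%

W = 956.9600 kJ, eta = 81.8198%


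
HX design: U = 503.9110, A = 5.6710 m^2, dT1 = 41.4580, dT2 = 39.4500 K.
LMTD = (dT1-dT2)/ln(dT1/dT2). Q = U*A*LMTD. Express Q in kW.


LMTD = 40.4457 K
Q = 503.9110 * 5.6710 * 40.4457 = 115580.8182 W = 115.5808 kW

115.5808 kW


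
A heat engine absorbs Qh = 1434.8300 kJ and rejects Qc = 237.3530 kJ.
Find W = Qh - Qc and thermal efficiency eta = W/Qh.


W = 1434.8300 - 237.3530 = 1197.4770 kJ
eta = 1197.4770 / 1434.8300 = 0.8346 = 83.4578%

W = 1197.4770 kJ, eta = 83.4578%


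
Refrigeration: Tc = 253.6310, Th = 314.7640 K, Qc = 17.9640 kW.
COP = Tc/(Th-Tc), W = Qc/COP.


COP = 253.6310 / 61.1330 = 4.1488
W = 17.9640 / 4.1488 = 4.3299 kW

COP = 4.1488, W = 4.3299 kW


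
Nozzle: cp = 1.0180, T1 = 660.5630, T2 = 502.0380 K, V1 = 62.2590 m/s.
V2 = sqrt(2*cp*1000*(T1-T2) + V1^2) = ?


dT = 158.5250 K
2*cp*1000*dT = 322756.9000
V1^2 = 3876.1831
V2 = sqrt(326633.0831) = 571.5182 m/s

571.5182 m/s


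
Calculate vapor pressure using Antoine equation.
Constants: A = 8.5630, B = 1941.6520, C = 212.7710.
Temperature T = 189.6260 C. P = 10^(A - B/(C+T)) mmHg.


C+T = 402.3970
B/(C+T) = 4.8252
log10(P) = 8.5630 - 4.8252 = 3.7378
P = 10^3.7378 = 5467.4535 mmHg

5467.4535 mmHg


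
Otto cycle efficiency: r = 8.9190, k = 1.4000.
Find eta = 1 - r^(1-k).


r^(k-1) = 2.3995
eta = 1 - 1/2.3995 = 0.5833 = 58.3252%

58.3252%


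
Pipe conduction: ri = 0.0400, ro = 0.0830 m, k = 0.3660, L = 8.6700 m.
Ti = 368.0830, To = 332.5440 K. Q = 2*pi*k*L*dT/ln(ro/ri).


dT = 35.5390 K
ln(ro/ri) = 0.7300
Q = 2*pi*0.3660*8.6700*35.5390 / 0.7300 = 970.7011 W

970.7011 W


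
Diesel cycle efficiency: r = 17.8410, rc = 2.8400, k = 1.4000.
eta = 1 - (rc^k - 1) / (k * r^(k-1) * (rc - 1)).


r^(k-1) = 3.1664
rc^k = 4.3117
eta = 0.5940 = 59.3993%

59.3993%


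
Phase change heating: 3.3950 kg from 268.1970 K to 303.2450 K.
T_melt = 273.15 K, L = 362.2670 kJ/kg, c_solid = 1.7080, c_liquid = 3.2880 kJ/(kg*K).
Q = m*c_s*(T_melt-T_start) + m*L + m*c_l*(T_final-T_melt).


Q1 (sensible, solid) = 3.3950 * 1.7080 * 4.9530 = 28.7208 kJ
Q2 (latent) = 3.3950 * 362.2670 = 1229.8965 kJ
Q3 (sensible, liquid) = 3.3950 * 3.2880 * 30.0950 = 335.9433 kJ
Q_total = 1594.5605 kJ

1594.5605 kJ


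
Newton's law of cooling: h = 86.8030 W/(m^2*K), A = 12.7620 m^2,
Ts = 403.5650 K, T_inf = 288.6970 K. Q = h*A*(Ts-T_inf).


dT = 114.8680 K
Q = 86.8030 * 12.7620 * 114.8680 = 127248.4599 W

127248.4599 W


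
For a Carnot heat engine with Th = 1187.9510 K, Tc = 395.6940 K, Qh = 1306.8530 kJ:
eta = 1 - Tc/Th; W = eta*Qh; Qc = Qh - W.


eta = 1 - 395.6940/1187.9510 = 0.6669
W = 0.6669 * 1306.8530 = 871.5540 kJ
Qc = 1306.8530 - 871.5540 = 435.2990 kJ

eta = 66.6911%, W = 871.5540 kJ, Qc = 435.2990 kJ


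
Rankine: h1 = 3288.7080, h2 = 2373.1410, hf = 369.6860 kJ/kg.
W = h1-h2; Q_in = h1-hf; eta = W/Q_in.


W = 915.5670 kJ/kg
Q_in = 2919.0220 kJ/kg
eta = 0.3137 = 31.3655%

eta = 31.3655%


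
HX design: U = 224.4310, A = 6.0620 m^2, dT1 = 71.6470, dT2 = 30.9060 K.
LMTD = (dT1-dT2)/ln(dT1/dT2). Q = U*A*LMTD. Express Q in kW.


LMTD = 48.4550 K
Q = 224.4310 * 6.0620 * 48.4550 = 65923.0468 W = 65.9230 kW

65.9230 kW


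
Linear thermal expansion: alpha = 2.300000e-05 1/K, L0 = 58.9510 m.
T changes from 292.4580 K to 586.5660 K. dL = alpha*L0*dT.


dT = 294.1080 K
dL = 2.300000e-05 * 58.9510 * 294.1080 = 0.398773 m
L_final = 59.349773 m

dL = 0.398773 m


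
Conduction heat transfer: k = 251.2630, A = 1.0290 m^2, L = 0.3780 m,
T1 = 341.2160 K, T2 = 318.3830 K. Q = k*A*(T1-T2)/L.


dT = 22.8330 K
Q = 251.2630 * 1.0290 * 22.8330 / 0.3780 = 15617.6287 W

15617.6287 W


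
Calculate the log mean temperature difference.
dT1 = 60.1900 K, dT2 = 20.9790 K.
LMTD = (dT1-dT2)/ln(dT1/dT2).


dT1/dT2 = 2.8691
ln(dT1/dT2) = 1.0540
LMTD = 39.2110 / 1.0540 = 37.2026 K

37.2026 K


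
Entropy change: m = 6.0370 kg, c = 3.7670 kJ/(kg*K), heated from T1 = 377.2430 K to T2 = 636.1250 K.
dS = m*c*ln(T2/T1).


T2/T1 = 1.6862
ln(T2/T1) = 0.5225
dS = 6.0370 * 3.7670 * 0.5225 = 11.8825 kJ/K

11.8825 kJ/K


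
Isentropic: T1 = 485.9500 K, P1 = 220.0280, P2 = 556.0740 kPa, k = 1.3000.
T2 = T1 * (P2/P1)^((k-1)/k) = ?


(k-1)/k = 0.2308
(P2/P1)^exp = 1.2386
T2 = 485.9500 * 1.2386 = 601.8827 K

601.8827 K


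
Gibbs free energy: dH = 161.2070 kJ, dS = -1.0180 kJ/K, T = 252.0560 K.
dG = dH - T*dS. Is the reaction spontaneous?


T*dS = 252.0560 * -1.0180 = -256.5930 kJ
dG = 161.2070 + 256.5930 = 417.8000 kJ (non-spontaneous)

dG = 417.8000 kJ, non-spontaneous


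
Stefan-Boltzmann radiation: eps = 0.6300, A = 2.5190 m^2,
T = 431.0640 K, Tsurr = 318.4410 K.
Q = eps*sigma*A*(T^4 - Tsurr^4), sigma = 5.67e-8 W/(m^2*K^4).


T^4 = 3.4528e+10
Tsurr^4 = 1.0283e+10
Q = 0.6300 * 5.67e-8 * 2.5190 * 2.4245e+10 = 2181.5710 W

2181.5710 W


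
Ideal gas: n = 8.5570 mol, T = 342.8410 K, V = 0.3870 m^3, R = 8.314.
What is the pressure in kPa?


P = nRT/V = 8.5570 * 8.314 * 342.8410 / 0.3870
= 24390.7023 / 0.3870 = 63025.0705 Pa = 63.0251 kPa

63.0251 kPa


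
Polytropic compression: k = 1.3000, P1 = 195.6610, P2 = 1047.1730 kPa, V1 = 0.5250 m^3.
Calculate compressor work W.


(k-1)/k = 0.2308
(P2/P1)^exp = 1.4727
W = 4.3333 * 195.6610 * 0.5250 * (1.4727 - 1) = 210.4190 kJ

210.4190 kJ


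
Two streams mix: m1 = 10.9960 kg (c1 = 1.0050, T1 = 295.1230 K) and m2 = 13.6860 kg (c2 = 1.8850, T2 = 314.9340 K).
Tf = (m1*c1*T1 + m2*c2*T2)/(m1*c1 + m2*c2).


num = 11386.1003
den = 36.8491
Tf = 308.9927 K

308.9927 K


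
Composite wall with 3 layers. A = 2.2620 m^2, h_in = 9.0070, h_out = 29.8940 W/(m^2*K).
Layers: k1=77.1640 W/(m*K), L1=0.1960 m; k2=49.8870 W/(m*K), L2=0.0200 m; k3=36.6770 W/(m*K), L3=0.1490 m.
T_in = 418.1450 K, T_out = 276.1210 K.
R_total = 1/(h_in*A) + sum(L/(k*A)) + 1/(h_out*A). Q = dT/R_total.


R_conv_in = 1/(9.0070*2.2620) = 0.0491
R_1 = 0.1960/(77.1640*2.2620) = 0.0011
R_2 = 0.0200/(49.8870*2.2620) = 0.0002
R_3 = 0.1490/(36.6770*2.2620) = 0.0018
R_conv_out = 1/(29.8940*2.2620) = 0.0148
R_total = 0.0670 K/W
Q = 142.0240 / 0.0670 = 2120.8005 W

R_total = 0.0670 K/W, Q = 2120.8005 W


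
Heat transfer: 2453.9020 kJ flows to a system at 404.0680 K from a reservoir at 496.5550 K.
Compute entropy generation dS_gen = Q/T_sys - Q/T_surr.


dS_sys = 2453.9020/404.0680 = 6.0730 kJ/K
dS_surr = -2453.9020/496.5550 = -4.9419 kJ/K
dS_gen = 6.0730 - 4.9419 = 1.1311 kJ/K (irreversible)

dS_gen = 1.1311 kJ/K, irreversible


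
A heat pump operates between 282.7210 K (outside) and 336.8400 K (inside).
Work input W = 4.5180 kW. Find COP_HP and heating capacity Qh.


COP = 336.8400 / 54.1190 = 6.2241
Qh = 6.2241 * 4.5180 = 28.1203 kW

COP = 6.2241, Qh = 28.1203 kW


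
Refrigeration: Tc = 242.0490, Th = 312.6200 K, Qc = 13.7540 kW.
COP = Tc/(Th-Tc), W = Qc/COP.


COP = 242.0490 / 70.5710 = 3.4299
W = 13.7540 / 3.4299 = 4.0101 kW

COP = 3.4299, W = 4.0101 kW


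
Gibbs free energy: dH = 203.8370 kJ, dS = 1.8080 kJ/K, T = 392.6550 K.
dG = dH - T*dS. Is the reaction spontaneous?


T*dS = 392.6550 * 1.8080 = 709.9202 kJ
dG = 203.8370 - 709.9202 = -506.0832 kJ (spontaneous)

dG = -506.0832 kJ, spontaneous


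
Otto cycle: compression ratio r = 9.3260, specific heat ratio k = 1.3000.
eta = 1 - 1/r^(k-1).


r^(k-1) = 1.9539
eta = 1 - 1/1.9539 = 0.4882 = 48.8210%

48.8210%


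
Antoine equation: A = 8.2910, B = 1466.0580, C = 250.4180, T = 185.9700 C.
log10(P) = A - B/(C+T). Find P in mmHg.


C+T = 436.3880
B/(C+T) = 3.3595
log10(P) = 8.2910 - 3.3595 = 4.9315
P = 10^4.9315 = 85402.6454 mmHg

85402.6454 mmHg


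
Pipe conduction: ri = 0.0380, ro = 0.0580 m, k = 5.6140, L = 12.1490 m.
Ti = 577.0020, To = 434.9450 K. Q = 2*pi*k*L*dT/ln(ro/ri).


dT = 142.0570 K
ln(ro/ri) = 0.4229
Q = 2*pi*5.6140*12.1490*142.0570 / 0.4229 = 143966.7088 W

143966.7088 W


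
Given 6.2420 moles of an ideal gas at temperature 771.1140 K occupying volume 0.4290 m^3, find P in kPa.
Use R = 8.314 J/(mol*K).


P = nRT/V = 6.2420 * 8.314 * 771.1140 / 0.4290
= 40017.7229 / 0.4290 = 93281.4053 Pa = 93.2814 kPa

93.2814 kPa


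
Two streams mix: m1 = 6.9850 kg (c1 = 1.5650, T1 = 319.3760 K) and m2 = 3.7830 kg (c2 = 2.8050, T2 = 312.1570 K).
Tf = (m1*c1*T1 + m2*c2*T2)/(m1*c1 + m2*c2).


num = 6803.6630
den = 21.5428
Tf = 315.8202 K

315.8202 K


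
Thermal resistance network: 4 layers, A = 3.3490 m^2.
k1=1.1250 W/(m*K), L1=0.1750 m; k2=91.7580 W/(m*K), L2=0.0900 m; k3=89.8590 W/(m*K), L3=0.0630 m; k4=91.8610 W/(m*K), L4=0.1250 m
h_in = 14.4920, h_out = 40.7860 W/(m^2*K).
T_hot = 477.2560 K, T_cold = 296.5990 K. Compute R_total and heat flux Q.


R_conv_in = 1/(14.4920*3.3490) = 0.0206
R_1 = 0.1750/(1.1250*3.3490) = 0.0464
R_2 = 0.0900/(91.7580*3.3490) = 0.0003
R_3 = 0.0630/(89.8590*3.3490) = 0.0002
R_4 = 0.1250/(91.8610*3.3490) = 0.0004
R_conv_out = 1/(40.7860*3.3490) = 0.0073
R_total = 0.0753 K/W
Q = 180.6570 / 0.0753 = 2399.7310 W

R_total = 0.0753 K/W, Q = 2399.7310 W


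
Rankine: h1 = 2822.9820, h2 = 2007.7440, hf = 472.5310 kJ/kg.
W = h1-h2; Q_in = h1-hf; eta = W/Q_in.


W = 815.2380 kJ/kg
Q_in = 2350.4510 kJ/kg
eta = 0.3468 = 34.6843%

eta = 34.6843%


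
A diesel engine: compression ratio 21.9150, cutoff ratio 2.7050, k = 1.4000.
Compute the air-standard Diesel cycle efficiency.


r^(k-1) = 3.4379
rc^k = 4.0275
eta = 0.6311 = 63.1079%

63.1079%
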